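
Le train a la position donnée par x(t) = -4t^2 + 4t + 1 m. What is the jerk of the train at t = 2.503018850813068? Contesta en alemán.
Um dies zu lösen, müssen wir 3 Ableitungen unserer Gleichung für die Position x(t) = -4·t^2 + 4·t + 1 nehmen. Mit d/dt von x(t) finden wir v(t) = 4 - 8·t. Mit d/dt von v(t) finden wir a(t) = -8. Mit d/dt von a(t) finden wir j(t) = 0. Wir haben den Ruck j(t) = 0. Durch Einsetzen von t = 2.503018850813068: j(2.503018850813068) = 0.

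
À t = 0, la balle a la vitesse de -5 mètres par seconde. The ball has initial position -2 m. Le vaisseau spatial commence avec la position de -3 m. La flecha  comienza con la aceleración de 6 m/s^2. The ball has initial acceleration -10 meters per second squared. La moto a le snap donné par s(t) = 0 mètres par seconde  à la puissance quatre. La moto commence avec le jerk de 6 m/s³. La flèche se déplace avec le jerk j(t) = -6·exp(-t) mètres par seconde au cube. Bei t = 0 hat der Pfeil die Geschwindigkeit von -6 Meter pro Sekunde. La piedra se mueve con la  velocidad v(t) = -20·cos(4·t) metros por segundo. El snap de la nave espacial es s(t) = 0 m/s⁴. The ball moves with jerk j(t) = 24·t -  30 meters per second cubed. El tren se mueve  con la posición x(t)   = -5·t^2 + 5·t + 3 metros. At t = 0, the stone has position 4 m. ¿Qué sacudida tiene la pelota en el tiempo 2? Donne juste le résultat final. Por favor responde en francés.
La réponse est 18.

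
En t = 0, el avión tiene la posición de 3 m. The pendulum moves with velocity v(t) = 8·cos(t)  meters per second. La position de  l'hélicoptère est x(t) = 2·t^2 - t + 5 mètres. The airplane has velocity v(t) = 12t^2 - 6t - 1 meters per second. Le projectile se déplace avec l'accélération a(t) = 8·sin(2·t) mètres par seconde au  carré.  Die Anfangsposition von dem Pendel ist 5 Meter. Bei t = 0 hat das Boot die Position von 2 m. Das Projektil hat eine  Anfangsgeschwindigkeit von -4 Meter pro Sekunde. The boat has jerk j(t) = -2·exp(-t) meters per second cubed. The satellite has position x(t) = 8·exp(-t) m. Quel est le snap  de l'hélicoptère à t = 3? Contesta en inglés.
To solve this, we need to take 4 derivatives of our position equation x(t) = 2·t^2 - t + 5. Differentiating position, we get velocity: v(t) = 4·t - 1. Differentiating velocity, we get acceleration: a(t) = 4. Taking d/dt of a(t), we find j(t) = 0. The derivative of jerk gives snap: s(t) = 0. From the given snap equation s(t) = 0, we substitute t = 3 to get s = 0.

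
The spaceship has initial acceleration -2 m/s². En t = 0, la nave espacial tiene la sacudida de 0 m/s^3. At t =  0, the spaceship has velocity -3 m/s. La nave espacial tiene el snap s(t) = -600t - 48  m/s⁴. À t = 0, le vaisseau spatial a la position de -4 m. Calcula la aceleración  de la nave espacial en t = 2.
Debemos encontrar la antiderivada de nuestra ecuación del snap s(t) = -600·t - 48 2 veces. La integral del snap es la sacudida. Usando j(0) = 0, obtenemos j(t) = 12·t·(-25·t - 4). La integral de la sacudida, con a(0) = -2, da la aceleración: a(t) = -100·t^3 - 24·t^2 - 2. Tenemos la aceleración a(t) = -100·t^3 - 24·t^2 - 2. Sustituyendo t = 2: a(2) = -898.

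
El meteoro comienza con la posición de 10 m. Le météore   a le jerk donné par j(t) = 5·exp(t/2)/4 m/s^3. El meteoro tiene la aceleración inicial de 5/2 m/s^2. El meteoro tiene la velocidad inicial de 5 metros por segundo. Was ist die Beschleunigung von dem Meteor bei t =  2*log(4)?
Wir müssen unsere Gleichung für den Ruck j(t) = 5·exp(t/2)/4 1-mal integrieren. Mit ∫j(t)dt und Anwendung von a(0) = 5/2, finden wir a(t) = 5·exp(t/2)/2. Aus der Gleichung für die Beschleunigung a(t) = 5·exp(t/2)/2, setzen wir t = 2*log(4) ein und erhalten a = 10.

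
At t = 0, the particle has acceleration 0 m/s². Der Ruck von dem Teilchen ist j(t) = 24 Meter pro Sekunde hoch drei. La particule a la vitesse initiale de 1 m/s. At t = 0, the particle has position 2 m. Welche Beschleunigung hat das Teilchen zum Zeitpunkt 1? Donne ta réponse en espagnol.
Debemos encontrar la antiderivada de nuestra ecuación de la sacudida j(t) = 24 1 vez. La antiderivada de la sacudida es la aceleración. Usando a(0) = 0, obtenemos a(t) = 24·t. Tenemos la aceleración a(t) = 24·t. Sustituyendo t = 1: a(1) = 24.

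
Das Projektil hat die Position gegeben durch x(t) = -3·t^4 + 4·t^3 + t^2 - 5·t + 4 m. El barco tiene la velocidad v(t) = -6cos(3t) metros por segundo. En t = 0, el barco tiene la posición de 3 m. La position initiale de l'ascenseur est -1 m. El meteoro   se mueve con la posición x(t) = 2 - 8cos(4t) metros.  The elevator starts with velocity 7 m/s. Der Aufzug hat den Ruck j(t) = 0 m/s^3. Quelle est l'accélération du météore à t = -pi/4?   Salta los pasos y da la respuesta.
La réponse est -128.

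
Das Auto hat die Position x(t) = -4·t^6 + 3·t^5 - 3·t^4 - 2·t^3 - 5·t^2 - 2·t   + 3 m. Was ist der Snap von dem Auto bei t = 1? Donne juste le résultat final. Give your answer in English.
The snap at t = 1 is s = -1152.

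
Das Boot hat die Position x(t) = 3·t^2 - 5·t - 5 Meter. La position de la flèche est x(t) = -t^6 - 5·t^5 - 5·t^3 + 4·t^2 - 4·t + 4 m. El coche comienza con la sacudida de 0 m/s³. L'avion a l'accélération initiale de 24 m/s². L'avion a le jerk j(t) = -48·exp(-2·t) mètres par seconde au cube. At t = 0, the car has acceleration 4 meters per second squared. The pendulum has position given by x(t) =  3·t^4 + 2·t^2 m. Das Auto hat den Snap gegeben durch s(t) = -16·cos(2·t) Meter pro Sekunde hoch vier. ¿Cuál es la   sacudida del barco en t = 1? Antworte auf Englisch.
To solve this, we need to take 3 derivatives of our position equation x(t) = 3·t^2 - 5·t - 5. The derivative of position gives velocity: v(t) = 6·t - 5. The derivative of velocity gives acceleration: a(t) = 6. Differentiating acceleration, we get jerk: j(t) = 0. We have jerk j(t) = 0. Substituting t = 1: j(1) = 0.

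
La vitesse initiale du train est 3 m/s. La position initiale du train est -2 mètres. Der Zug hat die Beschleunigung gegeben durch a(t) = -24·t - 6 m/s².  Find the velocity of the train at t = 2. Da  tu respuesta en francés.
Pour résoudre ceci, nous devons prendre 1 primitive de notre équation de l'accélération a(t) = -24·t - 6. En intégrant l'accélération et en utilisant la condition initiale v(0) = 3, nous obtenons v(t) = -12·t^2 - 6·t + 3. En utilisant v(t) = -12·t^2 - 6·t + 3 et en substituant t = 2, nous trouvons v = -57.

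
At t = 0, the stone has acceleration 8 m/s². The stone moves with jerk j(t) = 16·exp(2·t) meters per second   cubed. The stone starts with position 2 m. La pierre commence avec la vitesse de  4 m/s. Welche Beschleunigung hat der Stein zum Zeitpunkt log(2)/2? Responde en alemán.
Ausgehend von dem Ruck j(t) = 16·exp(2·t), nehmen wir 1 Stammfunktion. Mit ∫j(t)dt und Anwendung von a(0) = 8, finden wir a(t) = 8·exp(2·t). Mit a(t) = 8·exp(2·t) und Einsetzen von t = log(2)/2, finden wir a = 16.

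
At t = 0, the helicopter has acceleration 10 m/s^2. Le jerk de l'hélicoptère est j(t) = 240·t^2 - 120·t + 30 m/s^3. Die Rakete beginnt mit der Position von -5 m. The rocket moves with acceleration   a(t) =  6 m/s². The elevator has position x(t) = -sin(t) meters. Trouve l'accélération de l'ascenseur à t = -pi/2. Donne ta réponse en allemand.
Wir müssen unsere Gleichung für die Position x(t) = -sin(t) 2-mal ableiten. Durch Ableiten von der Position erhalten wir die Geschwindigkeit: v(t) = -cos(t). Durch Ableiten von der Geschwindigkeit erhalten wir die Beschleunigung: a(t) = sin(t). Aus der Gleichung für die Beschleunigung a(t) = sin(t), setzen wir t = -pi/2 ein und erhalten a = -1.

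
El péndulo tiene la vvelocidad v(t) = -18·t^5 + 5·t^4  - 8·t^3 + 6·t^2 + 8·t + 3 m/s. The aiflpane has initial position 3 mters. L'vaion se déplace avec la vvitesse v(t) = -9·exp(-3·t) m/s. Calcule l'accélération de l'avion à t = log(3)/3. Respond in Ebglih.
Starting from velocity v(t) = -9·exp(-3·t), we take 1 derivative. The derivative of velocity gives acceleration: a(t) = 27·exp(-3·t). We have acceleration a(t) = 27·exp(-3·t). Substituting t = log(3)/3: a(log(3)/3) = 9.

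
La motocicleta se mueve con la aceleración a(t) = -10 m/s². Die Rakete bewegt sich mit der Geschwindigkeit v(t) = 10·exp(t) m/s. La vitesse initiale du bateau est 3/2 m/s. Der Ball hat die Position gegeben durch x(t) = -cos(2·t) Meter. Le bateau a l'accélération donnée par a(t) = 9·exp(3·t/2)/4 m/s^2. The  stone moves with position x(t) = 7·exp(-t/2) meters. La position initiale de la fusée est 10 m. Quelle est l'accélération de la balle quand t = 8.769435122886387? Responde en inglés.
Starting from position x(t) = -cos(2·t), we take 2 derivatives. Differentiating position, we get velocity: v(t) = 2·sin(2·t). Taking d/dt of v(t), we find a(t) = 4·cos(2·t). We have acceleration a(t) = 4·cos(2·t). Substituting t = 8.769435122886387: a(8.769435122886387) = 1.02874992945418.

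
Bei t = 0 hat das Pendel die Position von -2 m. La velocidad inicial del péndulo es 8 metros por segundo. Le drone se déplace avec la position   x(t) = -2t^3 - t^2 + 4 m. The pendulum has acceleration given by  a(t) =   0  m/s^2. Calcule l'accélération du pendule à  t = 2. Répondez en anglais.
Using a(t) = 0 and substituting t = 2, we find a = 0.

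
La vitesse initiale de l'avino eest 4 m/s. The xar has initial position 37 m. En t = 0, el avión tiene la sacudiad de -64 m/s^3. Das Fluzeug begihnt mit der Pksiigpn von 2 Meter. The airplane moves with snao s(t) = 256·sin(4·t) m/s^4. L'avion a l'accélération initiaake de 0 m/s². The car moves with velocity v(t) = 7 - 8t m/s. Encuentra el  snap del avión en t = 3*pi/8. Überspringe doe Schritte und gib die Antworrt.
La respuesta es -256.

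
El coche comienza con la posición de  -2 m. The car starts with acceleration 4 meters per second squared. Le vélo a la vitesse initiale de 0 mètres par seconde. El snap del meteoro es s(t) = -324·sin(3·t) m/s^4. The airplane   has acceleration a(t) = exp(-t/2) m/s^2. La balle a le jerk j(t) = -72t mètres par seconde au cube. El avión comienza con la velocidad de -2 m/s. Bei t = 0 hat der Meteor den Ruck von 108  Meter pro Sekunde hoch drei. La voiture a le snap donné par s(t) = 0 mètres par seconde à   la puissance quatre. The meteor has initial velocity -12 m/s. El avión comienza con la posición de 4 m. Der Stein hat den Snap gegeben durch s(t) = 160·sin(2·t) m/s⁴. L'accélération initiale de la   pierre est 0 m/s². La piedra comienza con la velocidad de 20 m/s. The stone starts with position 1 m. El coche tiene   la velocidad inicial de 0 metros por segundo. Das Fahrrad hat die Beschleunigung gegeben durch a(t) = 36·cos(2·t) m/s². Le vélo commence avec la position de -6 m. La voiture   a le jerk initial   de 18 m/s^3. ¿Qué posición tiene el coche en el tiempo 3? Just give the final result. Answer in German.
x(3) = 97.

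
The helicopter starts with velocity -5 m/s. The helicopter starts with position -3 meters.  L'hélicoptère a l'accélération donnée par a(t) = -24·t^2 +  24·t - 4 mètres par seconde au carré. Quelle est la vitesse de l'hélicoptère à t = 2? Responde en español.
Necesitamos integrar nuestra ecuación de la aceleración a(t) = -24·t^2 + 24·t - 4 1 vez. Integrando la aceleración y usando la condición inicial v(0) = -5, obtenemos v(t) = -8·t^3 + 12·t^2 - 4·t - 5. Tenemos la velocidad v(t) = -8·t^3 + 12·t^2 - 4·t - 5. Sustituyendo t = 2: v(2) = -29.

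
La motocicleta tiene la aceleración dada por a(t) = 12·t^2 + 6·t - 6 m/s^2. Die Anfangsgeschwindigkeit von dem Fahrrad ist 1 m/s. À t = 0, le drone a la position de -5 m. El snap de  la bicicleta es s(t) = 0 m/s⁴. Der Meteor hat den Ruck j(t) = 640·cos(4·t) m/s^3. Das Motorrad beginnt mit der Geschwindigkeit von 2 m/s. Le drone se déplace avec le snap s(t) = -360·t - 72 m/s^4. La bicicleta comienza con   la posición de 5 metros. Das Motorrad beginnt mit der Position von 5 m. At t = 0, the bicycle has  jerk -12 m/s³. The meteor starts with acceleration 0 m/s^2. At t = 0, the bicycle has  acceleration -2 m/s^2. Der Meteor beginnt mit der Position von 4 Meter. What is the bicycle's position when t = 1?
We must find the integral of our snap equation s(t) = 0 4 times. The antiderivative of snap is jerk. Using j(0) = -12, we get j(t) = -12. Taking ∫j(t)dt and applying a(0) = -2, we find a(t) = -12·t - 2. The integral of acceleration, with v(0) = 1, gives velocity: v(t) = -6·t^2 - 2·t + 1. Finding the integral of v(t) and using x(0) = 5: x(t) = -2·t^3 - t^2 + t + 5. We have position x(t) = -2·t^3 - t^2 + t + 5. Substituting t = 1: x(1) = 3.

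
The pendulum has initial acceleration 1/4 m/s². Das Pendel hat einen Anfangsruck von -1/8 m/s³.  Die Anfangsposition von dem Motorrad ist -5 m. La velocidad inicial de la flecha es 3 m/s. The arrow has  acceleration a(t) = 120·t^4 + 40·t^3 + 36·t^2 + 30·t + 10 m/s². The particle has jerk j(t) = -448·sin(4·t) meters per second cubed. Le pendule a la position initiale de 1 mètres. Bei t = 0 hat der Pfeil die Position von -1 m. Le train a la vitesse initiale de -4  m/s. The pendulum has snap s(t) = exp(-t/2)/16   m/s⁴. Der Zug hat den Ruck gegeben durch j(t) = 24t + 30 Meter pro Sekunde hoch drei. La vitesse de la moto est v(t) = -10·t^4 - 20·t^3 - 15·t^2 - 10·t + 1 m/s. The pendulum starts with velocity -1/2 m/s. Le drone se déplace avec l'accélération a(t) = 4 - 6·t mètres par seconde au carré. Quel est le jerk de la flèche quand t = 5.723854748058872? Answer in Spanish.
Partiendo de la aceleración a(t) = 120·t^4 + 40·t^3 + 36·t^2 + 30·t + 10, tomamos 1 derivada. La derivada de la aceleración da la sacudida: j(t) = 480·t^3 + 120·t^2 + 72·t + 30. Usando j(t) = 480·t^3 + 120·t^2 + 72·t + 30 y sustituyendo t = 5.723854748058872, encontramos j = 94386.9950938711.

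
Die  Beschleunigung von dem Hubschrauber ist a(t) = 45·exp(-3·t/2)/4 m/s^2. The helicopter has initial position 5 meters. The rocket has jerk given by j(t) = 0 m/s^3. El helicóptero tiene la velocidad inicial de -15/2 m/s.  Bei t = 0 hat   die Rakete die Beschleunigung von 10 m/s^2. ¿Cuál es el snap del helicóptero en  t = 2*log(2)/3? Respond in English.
To solve this, we need to take 2 derivatives of our acceleration equation a(t) = 45·exp(-3·t/2)/4. Differentiating acceleration, we get jerk: j(t) = -135·exp(-3·t/2)/8. Taking d/dt of j(t), we find s(t) = 405·exp(-3·t/2)/16. We have snap s(t) = 405·exp(-3·t/2)/16. Substituting t = 2*log(2)/3: s(2*log(2)/3) = 405/32.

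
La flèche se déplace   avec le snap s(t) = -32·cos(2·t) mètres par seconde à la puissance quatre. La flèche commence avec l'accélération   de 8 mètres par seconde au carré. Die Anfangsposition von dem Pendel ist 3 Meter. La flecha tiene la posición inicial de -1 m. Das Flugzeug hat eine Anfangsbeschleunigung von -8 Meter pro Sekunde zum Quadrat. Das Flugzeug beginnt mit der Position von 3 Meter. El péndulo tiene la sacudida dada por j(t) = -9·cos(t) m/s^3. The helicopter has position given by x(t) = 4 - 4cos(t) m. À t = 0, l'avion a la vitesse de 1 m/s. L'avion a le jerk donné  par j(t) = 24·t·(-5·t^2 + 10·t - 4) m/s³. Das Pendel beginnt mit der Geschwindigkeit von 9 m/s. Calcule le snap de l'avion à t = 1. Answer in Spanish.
Partiendo de la sacudida j(t) = 24·t·(-5·t^2 + 10·t - 4), tomamos 1 derivada. Derivando la sacudida, obtenemos el snap: s(t) = -120·t^2 + 24·t·(10 - 10·t) + 240·t - 96. De la ecuación del snap s(t) = -120·t^2 + 24·t·(10 - 10·t) + 240·t - 96, sustituimos t = 1 para obtener s = 24.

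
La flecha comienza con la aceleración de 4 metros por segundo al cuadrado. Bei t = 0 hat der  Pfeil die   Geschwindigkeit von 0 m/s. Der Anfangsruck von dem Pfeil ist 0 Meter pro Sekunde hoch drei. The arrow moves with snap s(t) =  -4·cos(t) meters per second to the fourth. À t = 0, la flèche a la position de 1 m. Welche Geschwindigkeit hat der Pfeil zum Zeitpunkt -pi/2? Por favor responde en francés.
Nous devons trouver l'intégrale de notre équation du snap s(t) = -4·cos(t) 3 fois. La primitive du snap est le jerk. En utilisant j(0) = 0, nous obtenons j(t) = -4·sin(t). En prenant ∫j(t)dt et en appliquant a(0) = 4, nous trouvons a(t) = 4·cos(t). En prenant ∫a(t)dt et en appliquant v(0) = 0, nous trouvons v(t) = 4·sin(t). Nous avons la vitesse v(t) = 4·sin(t). En substituant t = -pi/2: v(-pi/2) = -4.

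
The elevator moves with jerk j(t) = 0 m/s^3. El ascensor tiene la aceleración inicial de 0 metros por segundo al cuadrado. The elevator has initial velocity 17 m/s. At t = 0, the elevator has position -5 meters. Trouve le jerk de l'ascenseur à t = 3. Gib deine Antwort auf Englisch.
We have jerk j(t) = 0. Substituting t = 3: j(3) = 0.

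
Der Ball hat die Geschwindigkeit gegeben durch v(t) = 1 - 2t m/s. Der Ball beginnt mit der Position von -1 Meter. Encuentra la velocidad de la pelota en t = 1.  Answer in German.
Wir haben die Geschwindigkeit v(t) = 1 - 2·t. Durch Einsetzen von t = 1: v(1) = -1.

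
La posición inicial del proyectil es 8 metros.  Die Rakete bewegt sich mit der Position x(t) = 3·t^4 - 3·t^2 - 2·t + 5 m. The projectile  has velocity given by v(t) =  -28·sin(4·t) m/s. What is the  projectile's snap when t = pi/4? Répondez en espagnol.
Debemos derivar nuestra ecuación de la velocidad v(t) = -28·sin(4·t) 3 veces. Derivando la velocidad, obtenemos la aceleración: a(t) = -112·cos(4·t). Derivando la aceleración, obtenemos la sacudida: j(t) = 448·sin(4·t). Derivando la sacudida, obtenemos el snap: s(t) = 1792·cos(4·t). Tenemos el snap s(t) = 1792·cos(4·t). Sustituyendo t = pi/4: s(pi/4) = -1792.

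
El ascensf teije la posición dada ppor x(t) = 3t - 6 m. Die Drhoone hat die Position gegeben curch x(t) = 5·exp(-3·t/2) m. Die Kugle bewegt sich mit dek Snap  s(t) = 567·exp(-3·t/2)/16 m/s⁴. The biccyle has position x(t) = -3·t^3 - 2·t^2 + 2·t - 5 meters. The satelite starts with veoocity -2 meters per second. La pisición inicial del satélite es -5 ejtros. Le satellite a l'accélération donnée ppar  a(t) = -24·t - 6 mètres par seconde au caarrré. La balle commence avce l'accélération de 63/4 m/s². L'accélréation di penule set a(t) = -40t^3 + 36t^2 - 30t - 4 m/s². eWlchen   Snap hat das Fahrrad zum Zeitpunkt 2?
Wir müssen unsere Gleichung für die Position x(t) = -3·t^3 - 2·t^2 + 2·t - 5 4-mal ableiten. Mit d/dt von x(t) finden wir v(t) = -9·t^2 - 4·t + 2. Durch Ableiten von der Geschwindigkeit erhalten wir die Beschleunigung: a(t) = -18·t - 4. Durch Ableiten von der Beschleunigung erhalten wir den Ruck: j(t) = -18. Die Ableitung von dem Ruck ergibt den Snap: s(t) = 0. Wir haben den Snap s(t) = 0. Durch Einsetzen von t = 2: s(2) = 0.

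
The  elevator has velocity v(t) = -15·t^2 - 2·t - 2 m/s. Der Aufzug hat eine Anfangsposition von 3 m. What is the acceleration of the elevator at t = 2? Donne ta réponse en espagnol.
Debemos derivar nuestra ecuación de la velocidad v(t) = -15·t^2 - 2·t - 2 1 vez. Derivando la velocidad, obtenemos la aceleración: a(t) = -30·t - 2. Usando a(t) = -30·t - 2 y sustituyendo t = 2, encontramos a = -62.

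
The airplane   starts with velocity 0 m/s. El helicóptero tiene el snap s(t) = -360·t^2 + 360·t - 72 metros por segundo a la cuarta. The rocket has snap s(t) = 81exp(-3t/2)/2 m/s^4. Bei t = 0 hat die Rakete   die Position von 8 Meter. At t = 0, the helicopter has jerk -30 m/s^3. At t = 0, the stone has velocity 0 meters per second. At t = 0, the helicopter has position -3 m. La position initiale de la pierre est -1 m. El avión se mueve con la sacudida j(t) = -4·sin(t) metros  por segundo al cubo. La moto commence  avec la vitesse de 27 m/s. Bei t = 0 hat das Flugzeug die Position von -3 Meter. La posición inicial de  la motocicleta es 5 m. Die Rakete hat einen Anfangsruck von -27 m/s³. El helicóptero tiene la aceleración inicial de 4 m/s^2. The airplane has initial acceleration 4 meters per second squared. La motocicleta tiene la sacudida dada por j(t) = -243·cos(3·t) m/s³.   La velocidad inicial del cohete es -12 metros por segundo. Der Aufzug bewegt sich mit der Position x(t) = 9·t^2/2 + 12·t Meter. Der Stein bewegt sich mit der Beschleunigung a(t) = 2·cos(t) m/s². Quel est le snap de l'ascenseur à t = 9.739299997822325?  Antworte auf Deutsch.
Um dies zu lösen, müssen wir 4 Ableitungen unserer Gleichung für die Position x(t) = 9·t^2/2 + 12·t nehmen. Mit d/dt von x(t) finden wir v(t) = 9·t + 12. Mit d/dt von v(t) finden wir a(t) = 9. Durch Ableiten von der Beschleunigung erhalten wir den Ruck: j(t) = 0. Durch Ableiten von dem Ruck erhalten wir den Snap: s(t) = 0. Mit s(t) = 0 und Einsetzen von t = 9.739299997822325, finden wir s = 0.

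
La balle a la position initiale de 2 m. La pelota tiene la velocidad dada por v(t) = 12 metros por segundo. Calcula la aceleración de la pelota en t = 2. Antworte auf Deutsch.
Um dies zu lösen, müssen wir 1 Ableitung unserer Gleichung für die Geschwindigkeit v(t) = 12 nehmen. Durch Ableiten von der Geschwindigkeit erhalten wir die Beschleunigung: a(t) = 0. Aus der Gleichung für die Beschleunigung a(t) = 0, setzen wir t = 2 ein und erhalten a = 0.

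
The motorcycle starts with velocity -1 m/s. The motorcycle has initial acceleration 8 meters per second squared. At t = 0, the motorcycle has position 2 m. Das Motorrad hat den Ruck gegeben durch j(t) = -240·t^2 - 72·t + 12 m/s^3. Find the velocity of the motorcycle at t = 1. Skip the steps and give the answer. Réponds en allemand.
Bei t = 1, v = -19.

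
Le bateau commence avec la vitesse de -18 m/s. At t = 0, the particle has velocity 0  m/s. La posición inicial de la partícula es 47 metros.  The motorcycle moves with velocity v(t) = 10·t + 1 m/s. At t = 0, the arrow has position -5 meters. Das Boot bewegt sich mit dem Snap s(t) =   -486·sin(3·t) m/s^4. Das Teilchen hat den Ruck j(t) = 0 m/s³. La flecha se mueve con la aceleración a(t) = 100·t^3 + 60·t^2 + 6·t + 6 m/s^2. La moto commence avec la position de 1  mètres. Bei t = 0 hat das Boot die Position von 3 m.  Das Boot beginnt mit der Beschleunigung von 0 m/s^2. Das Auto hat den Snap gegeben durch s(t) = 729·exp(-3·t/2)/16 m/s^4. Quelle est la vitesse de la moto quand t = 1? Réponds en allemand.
Mit v(t) = 10·t + 1 und Einsetzen von t = 1, finden wir v = 11.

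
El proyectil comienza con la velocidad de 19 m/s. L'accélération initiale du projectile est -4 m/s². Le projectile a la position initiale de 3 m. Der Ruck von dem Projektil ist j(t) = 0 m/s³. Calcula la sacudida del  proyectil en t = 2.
De la ecuación de la sacudida j(t) = 0, sustituimos t = 2 para obtener j = 0.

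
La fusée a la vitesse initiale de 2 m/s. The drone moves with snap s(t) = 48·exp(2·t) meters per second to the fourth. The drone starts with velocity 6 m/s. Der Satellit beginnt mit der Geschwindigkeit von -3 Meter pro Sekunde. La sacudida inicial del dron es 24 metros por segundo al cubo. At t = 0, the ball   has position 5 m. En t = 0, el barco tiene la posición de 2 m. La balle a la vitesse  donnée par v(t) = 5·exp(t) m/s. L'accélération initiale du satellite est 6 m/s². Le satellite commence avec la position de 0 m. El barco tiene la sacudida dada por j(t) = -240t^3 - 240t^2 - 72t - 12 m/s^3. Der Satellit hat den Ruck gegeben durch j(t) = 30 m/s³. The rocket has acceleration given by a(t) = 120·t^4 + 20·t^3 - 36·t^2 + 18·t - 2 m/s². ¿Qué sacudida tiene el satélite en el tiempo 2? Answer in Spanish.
De la ecuación de la sacudida j(t) = 30, sustituimos t = 2 para obtener j = 30.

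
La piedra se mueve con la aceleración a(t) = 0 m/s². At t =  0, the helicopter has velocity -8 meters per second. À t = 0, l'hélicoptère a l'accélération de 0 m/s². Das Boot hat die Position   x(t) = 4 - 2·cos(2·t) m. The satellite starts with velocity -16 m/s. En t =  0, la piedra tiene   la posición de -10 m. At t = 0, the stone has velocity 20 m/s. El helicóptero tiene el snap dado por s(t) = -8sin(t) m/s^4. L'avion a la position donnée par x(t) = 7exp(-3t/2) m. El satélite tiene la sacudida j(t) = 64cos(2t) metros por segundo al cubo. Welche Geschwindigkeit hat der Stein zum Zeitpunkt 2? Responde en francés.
En partant de l'accélération a(t) = 0, nous prenons 1 intégrale. L'intégrale de l'accélération est la vitesse. En utilisant v(0) = 20, nous obtenons v(t) = 20. De l'équation de la vitesse v(t) = 20, nous substituons t = 2 pour obtenir v = 20.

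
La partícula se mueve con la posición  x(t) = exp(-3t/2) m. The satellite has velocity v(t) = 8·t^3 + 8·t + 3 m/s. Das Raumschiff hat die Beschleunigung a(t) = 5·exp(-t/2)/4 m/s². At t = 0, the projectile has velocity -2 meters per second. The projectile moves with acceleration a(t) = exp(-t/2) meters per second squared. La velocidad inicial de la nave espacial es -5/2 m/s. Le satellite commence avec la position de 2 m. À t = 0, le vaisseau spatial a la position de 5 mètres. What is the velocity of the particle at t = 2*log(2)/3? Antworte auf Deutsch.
Wir müssen unsere Gleichung für die Position x(t) = exp(-3·t/2) 1-mal ableiten. Durch Ableiten von der Position erhalten wir die Geschwindigkeit: v(t) = -3·exp(-3·t/2)/2. Aus der Gleichung für die Geschwindigkeit v(t) = -3·exp(-3·t/2)/2, setzen wir t = 2*log(2)/3 ein und erhalten v = -3/4.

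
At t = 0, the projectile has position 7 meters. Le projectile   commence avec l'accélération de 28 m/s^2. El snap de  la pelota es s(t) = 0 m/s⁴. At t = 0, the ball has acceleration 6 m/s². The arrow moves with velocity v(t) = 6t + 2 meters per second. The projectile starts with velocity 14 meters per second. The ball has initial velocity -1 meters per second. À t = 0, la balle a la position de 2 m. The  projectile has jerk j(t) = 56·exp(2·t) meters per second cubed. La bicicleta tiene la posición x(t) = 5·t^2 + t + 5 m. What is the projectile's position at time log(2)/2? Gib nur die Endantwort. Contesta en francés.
À t = log(2)/2, x = 14.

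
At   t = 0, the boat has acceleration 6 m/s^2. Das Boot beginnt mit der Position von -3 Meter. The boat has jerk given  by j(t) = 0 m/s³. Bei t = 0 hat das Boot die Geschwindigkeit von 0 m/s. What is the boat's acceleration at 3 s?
We need to integrate our jerk equation j(t) = 0 1 time. The integral of jerk is acceleration. Using a(0) = 6, we get a(t) = 6. From the given acceleration equation a(t) = 6, we substitute t = 3 to get a = 6.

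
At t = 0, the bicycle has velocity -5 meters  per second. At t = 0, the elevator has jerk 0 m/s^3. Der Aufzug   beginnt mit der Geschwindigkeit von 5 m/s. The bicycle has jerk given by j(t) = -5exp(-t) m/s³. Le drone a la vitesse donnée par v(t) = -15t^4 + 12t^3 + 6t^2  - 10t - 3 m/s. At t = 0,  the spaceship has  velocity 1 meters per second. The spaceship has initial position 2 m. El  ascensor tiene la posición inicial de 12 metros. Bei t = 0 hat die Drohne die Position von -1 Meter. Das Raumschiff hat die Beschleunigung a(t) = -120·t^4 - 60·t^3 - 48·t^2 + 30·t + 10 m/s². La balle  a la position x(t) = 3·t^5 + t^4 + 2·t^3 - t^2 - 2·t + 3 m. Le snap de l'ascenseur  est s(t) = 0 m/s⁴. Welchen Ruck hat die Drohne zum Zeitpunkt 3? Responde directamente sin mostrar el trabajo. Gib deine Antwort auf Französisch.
La réponse est -1392.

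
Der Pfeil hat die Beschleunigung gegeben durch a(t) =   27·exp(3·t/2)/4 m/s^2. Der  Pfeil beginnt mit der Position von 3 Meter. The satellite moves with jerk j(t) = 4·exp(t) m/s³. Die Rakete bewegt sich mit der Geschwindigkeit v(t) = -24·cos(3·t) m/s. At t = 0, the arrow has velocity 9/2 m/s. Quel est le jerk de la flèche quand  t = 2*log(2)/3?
En partant de l'accélération a(t) = 27·exp(3·t/2)/4, nous prenons 1 dérivée. En prenant d/dt de a(t), nous trouvons j(t) = 81·exp(3·t/2)/8. Nous avons le jerk j(t) = 81·exp(3·t/2)/8. En substituant t = 2*log(2)/3: j(2*log(2)/3) = 81/4.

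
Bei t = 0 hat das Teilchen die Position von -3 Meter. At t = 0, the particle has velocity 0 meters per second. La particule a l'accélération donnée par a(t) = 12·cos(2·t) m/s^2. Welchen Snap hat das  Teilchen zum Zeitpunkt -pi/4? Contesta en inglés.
To solve this, we need to take 2 derivatives of our acceleration equation a(t) = 12·cos(2·t). Taking d/dt of a(t), we find j(t) = -24·sin(2·t). Differentiating jerk, we get snap: s(t) = -48·cos(2·t). Using s(t) = -48·cos(2·t) and substituting t = -pi/4, we find s = 0.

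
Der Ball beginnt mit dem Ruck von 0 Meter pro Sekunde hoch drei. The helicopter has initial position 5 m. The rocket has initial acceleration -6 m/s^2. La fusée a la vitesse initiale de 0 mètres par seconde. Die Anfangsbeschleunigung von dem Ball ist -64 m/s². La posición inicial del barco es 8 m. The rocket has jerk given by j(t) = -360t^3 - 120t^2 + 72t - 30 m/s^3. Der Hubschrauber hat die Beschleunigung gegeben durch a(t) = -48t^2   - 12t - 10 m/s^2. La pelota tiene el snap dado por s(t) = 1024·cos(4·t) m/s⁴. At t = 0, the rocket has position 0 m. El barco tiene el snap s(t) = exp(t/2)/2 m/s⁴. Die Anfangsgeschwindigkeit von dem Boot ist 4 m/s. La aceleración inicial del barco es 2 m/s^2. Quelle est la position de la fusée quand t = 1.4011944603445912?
En partant du jerk j(t) = -360·t^3 - 120·t^2 + 72·t - 30, nous prenons 3 primitives. En intégrant le jerk et en utilisant la condition initiale a(0) = -6, nous obtenons a(t) = -90·t^4 - 40·t^3 + 36·t^2 - 30·t - 6. La primitive de l'accélération, avec v(0) = 0, donne la vitesse: v(t) = t·(-18·t^4 - 10·t^3 + 12·t^2 - 15·t - 6). L'intégrale de la vitesse est la position. En utilisant x(0) = 0, nous obtenons x(t) = -3·t^6 - 2·t^5 + 3·t^4 - 5·t^3 - 3·t^2. De l'équation de la position x(t) = -3·t^6 - 2·t^5 + 3·t^4 - 5·t^3 - 3·t^2, nous substituons t = 1.4011944603445912 pour obtenir x = -41.5879366744260.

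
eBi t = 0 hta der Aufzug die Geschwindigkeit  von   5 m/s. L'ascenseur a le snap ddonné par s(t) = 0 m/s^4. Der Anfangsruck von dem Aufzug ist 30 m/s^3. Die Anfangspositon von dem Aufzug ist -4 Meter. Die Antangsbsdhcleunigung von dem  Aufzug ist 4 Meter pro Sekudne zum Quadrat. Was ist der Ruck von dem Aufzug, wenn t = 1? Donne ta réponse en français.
Nous devons intégrer notre équation du snap s(t) = 0 1 fois. En prenant ∫s(t)dt et en appliquant j(0) = 30, nous trouvons j(t) = 30. Nous avons le jerk j(t) = 30. En substituant t = 1: j(1) = 30.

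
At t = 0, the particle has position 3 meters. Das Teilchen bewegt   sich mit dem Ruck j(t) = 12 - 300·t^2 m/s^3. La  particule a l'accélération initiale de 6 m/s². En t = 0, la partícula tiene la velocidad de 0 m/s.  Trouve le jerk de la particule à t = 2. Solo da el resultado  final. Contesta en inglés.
The jerk at t = 2 is j = -1188.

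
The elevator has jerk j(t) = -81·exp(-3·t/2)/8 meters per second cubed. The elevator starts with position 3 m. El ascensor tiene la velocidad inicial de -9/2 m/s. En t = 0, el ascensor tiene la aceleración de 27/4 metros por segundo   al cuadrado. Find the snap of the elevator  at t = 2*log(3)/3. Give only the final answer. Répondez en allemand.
Bei t = 2*log(3)/3, s = 81/16.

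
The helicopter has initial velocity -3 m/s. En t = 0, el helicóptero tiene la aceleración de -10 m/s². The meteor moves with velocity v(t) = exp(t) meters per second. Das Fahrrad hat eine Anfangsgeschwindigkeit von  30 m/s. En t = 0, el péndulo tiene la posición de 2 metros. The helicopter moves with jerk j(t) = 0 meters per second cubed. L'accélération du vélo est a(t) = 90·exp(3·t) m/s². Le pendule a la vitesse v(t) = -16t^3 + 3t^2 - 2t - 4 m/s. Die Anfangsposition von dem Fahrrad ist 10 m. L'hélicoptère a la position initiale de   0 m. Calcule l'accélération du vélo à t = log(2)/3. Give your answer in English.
Using a(t) = 90·exp(3·t) and substituting t = log(2)/3, we find a = 180.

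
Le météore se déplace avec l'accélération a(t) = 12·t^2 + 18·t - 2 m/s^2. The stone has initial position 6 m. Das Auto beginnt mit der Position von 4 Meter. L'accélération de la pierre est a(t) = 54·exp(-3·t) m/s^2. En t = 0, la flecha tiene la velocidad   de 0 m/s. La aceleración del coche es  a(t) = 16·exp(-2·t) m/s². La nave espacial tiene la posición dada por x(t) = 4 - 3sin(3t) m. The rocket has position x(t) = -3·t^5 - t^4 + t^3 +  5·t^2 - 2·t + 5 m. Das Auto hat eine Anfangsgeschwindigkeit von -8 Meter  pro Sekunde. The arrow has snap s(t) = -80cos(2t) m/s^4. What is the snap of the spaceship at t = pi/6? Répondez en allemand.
Ausgehend von der Position x(t) = 4 - 3·sin(3·t), nehmen wir 4 Ableitungen. Die Ableitung von der Position ergibt die Geschwindigkeit: v(t) = -9·cos(3·t). Durch Ableiten von der Geschwindigkeit erhalten wir die Beschleunigung: a(t) = 27·sin(3·t). Durch Ableiten von der Beschleunigung erhalten wir den Ruck: j(t) = 81·cos(3·t). Mit d/dt von j(t) finden wir s(t) = -243·sin(3·t). Mit s(t) = -243·sin(3·t) und Einsetzen von t = pi/6, finden wir s = -243.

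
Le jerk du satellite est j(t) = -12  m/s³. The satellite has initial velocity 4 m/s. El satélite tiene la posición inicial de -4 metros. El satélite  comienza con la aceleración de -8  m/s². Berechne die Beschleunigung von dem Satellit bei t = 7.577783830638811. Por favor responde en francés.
Pour résoudre ceci, nous devons prendre 1 primitive de notre équation du jerk j(t) = -12. En intégrant le jerk et en utilisant la condition initiale a(0) = -8, nous obtenons a(t) = -12·t - 8. En utilisant a(t) = -12·t - 8 et en substituant t = 7.577783830638811, nous trouvons a = -98.9334059676657.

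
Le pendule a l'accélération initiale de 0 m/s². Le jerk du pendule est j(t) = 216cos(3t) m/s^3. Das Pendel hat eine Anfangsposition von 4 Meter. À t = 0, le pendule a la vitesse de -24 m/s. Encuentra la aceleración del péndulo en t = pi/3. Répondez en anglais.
We need to integrate our jerk equation j(t) = 216·cos(3·t) 1 time. Integrating jerk and using the initial condition a(0) = 0, we get a(t) = 72·sin(3·t). We have acceleration a(t) = 72·sin(3·t). Substituting t = pi/3: a(pi/3) = 0.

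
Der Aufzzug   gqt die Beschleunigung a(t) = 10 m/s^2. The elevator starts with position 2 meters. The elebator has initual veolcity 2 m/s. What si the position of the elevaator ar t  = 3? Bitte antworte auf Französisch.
En partant de l'accélération a(t) = 10, nous prenons 2 intégrales. La primitive de l'accélération est la vitesse. En utilisant v(0) = 2, nous obtenons v(t) = 10·t + 2. L'intégrale de la vitesse est la position. En utilisant x(0) = 2, nous obtenons x(t) = 5·t^2 + 2·t + 2. De l'équation de la position x(t) = 5·t^2 + 2·t + 2, nous substituons t = 3 pour obtenir x = 53.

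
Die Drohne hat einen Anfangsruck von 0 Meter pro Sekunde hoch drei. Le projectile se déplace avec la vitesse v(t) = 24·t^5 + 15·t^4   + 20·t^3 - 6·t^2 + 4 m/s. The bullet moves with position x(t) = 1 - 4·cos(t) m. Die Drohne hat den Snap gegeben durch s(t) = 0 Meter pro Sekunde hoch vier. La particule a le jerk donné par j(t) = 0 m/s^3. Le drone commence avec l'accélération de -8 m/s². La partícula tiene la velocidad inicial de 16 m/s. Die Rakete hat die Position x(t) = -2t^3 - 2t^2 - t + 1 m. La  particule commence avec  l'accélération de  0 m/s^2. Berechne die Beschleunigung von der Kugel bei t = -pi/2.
Ausgehend von der Position x(t) = 1 - 4·cos(t), nehmen wir 2 Ableitungen. Die Ableitung von der Position ergibt die Geschwindigkeit: v(t) = 4·sin(t). Durch Ableiten von der Geschwindigkeit erhalten wir die Beschleunigung: a(t) = 4·cos(t). Mit a(t) = 4·cos(t) und Einsetzen von t = -pi/2, finden wir a = 0.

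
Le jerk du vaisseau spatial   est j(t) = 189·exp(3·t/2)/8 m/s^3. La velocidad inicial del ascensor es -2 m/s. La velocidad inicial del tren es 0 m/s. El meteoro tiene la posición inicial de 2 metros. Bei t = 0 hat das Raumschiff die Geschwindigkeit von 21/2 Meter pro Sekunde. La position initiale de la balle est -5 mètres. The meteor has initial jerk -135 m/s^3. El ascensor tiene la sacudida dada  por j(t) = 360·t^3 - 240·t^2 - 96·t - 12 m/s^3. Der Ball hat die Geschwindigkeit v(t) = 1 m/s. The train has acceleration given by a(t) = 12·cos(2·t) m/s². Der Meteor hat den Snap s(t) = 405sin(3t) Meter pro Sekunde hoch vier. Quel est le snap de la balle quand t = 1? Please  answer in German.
Um dies zu lösen, müssen wir 3 Ableitungen unserer Gleichung für die Geschwindigkeit v(t) = 1 nehmen. Mit d/dt von v(t) finden wir a(t) = 0. Mit d/dt von a(t) finden wir j(t) = 0. Die Ableitung von dem Ruck ergibt den Snap: s(t) = 0. Mit s(t) = 0 und Einsetzen von t = 1, finden wir s = 0.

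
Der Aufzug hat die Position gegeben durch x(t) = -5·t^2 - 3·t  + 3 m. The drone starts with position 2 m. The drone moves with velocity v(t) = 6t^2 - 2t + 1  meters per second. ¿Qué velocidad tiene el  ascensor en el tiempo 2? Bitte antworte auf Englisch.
Starting from position x(t) = -5·t^2 - 3·t + 3, we take 1 derivative. Taking d/dt of x(t), we find v(t) = -10·t - 3. Using v(t) = -10·t - 3 and substituting t = 2, we find v = -23.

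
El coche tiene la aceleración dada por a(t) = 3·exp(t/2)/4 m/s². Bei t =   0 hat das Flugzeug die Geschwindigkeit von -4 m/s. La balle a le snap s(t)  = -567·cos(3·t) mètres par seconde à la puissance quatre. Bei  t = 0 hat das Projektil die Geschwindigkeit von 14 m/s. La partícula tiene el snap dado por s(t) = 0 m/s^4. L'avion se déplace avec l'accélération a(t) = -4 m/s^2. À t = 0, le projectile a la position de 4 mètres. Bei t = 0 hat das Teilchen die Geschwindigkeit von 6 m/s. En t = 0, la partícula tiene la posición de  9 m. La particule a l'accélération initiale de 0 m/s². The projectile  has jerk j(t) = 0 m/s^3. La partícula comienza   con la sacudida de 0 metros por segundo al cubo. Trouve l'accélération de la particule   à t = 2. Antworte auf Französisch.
En partant du snap s(t) = 0, nous prenons 2 primitives. L'intégrale du snap est le jerk. En utilisant j(0) = 0, nous obtenons j(t) = 0. L'intégrale du jerk est l'accélération. En utilisant a(0) = 0, nous obtenons a(t) = 0. En utilisant a(t) = 0 et en substituant t = 2, nous trouvons a = 0.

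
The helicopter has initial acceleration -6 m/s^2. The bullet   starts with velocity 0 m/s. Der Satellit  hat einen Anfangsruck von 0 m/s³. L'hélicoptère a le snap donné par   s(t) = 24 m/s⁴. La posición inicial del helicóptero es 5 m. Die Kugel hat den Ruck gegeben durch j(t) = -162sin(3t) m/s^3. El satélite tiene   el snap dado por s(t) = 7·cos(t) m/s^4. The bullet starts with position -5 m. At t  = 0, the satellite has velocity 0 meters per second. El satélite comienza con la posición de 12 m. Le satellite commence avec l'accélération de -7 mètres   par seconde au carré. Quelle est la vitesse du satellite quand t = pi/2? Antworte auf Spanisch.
Debemos encontrar la integral de nuestra ecuación del snap s(t) = 7·cos(t) 3 veces. La antiderivada del snap, con j(0) = 0, da la sacudida: j(t) = 7·sin(t). Integrando la sacudida y usando la condición inicial a(0) = -7, obtenemos a(t) = -7·cos(t). Tomando ∫a(t)dt y aplicando v(0) = 0, encontramos v(t) = -7·sin(t). Tenemos la velocidad v(t) = -7·sin(t). Sustituyendo t = pi/2: v(pi/2) = -7.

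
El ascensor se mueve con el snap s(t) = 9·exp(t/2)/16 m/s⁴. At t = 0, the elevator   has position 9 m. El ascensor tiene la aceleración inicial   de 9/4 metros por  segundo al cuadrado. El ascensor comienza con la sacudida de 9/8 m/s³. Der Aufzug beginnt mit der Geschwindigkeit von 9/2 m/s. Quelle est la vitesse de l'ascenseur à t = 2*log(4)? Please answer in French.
Nous devons intégrer notre équation du snap s(t) = 9·exp(t/2)/16 3 fois. L'intégrale du snap, avec j(0) = 9/8, donne le jerk: j(t) = 9·exp(t/2)/8. En intégrant le jerk et en utilisant la condition initiale a(0) = 9/4, nous obtenons a(t) = 9·exp(t/2)/4. En intégrant l'accélération et en utilisant la condition initiale v(0) = 9/2, nous obtenons v(t) = 9·exp(t/2)/2. Nous avons la vitesse v(t) = 9·exp(t/2)/2. En substituant t = 2*log(4): v(2*log(4)) = 18.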